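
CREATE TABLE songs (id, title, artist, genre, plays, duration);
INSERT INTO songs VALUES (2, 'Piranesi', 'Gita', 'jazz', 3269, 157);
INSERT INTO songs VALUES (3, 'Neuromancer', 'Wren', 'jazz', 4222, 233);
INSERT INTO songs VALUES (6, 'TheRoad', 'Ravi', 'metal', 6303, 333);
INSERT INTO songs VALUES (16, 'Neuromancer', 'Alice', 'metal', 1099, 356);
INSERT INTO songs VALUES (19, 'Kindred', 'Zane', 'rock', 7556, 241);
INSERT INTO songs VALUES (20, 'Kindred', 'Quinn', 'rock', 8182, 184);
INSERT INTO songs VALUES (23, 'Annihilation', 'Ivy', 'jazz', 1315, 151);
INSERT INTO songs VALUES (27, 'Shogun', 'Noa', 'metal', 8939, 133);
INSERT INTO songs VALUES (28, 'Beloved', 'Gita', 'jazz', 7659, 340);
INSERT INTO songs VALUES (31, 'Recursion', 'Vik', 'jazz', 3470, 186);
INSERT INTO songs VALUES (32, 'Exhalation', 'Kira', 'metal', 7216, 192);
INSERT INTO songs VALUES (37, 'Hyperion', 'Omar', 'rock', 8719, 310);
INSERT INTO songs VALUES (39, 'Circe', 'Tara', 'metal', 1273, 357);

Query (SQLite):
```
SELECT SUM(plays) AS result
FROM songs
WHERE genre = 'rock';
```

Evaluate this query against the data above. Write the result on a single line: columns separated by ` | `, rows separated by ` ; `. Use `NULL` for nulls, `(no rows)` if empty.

Rows where genre='rock' → plays values: [7556, 8182, 8719].
SUM of non-NULL values = 24457.

24457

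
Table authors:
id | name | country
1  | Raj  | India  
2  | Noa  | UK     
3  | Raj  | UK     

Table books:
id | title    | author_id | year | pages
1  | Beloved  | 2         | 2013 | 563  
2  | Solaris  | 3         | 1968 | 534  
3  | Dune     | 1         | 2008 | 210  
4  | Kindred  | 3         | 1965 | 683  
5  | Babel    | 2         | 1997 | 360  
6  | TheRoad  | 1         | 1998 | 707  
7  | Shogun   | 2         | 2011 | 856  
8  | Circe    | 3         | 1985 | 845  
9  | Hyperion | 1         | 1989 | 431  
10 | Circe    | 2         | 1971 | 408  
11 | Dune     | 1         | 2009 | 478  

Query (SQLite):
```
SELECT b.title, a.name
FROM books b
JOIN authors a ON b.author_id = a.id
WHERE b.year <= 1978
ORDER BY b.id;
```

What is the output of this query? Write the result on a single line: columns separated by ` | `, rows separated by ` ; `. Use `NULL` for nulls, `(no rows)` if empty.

Solaris | Raj ; Kindred | Raj ; Circe | Noa

Each books row matches the authors row where author_id = authors.id.
Then keep rows with b.year <= 1978.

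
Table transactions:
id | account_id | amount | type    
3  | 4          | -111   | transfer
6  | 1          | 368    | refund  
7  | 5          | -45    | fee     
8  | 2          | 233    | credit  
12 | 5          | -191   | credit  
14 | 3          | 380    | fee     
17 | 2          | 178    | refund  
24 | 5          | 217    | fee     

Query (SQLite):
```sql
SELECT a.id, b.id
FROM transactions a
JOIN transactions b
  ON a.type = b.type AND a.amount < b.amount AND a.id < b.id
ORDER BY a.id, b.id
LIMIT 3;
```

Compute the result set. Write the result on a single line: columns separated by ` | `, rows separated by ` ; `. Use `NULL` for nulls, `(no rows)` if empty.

7 | 14 ; 7 | 24

Pairs (a,b) with same type, a.amount < b.amount, a.id < b.id.
type groups: credit:{8,12} fee:{7,14,24} refund:{6,17} transfer:{3}
Ordered by (a.id, b.id); first 3.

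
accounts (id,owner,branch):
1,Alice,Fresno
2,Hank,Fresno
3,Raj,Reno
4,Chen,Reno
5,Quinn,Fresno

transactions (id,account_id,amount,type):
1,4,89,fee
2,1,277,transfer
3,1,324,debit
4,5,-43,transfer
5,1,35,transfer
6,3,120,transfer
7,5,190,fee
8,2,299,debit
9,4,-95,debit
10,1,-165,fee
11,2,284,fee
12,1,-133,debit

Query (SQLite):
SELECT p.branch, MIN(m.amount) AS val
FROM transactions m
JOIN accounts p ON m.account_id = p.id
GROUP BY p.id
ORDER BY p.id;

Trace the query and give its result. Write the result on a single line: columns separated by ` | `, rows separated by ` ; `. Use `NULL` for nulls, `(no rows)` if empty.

Fresno | -165 ; Fresno | 284 ; Reno | 120 ; Reno | -95 ; Fresno | -43

Join each transactions row to its accounts via account_id.
Group joined rows by accounts.id; compute MIN(m.amount) per group.
  1: ids {2, 3, 5, 10, 12} → MIN(m.amount)=-165
  2: ids {8, 11} → MIN(m.amount)=284
  3: ids {6} → MIN(m.amount)=120
  4: ids {1, 9} → MIN(m.amount)=-95
  5: ids {4, 7} → MIN(m.amount)=-43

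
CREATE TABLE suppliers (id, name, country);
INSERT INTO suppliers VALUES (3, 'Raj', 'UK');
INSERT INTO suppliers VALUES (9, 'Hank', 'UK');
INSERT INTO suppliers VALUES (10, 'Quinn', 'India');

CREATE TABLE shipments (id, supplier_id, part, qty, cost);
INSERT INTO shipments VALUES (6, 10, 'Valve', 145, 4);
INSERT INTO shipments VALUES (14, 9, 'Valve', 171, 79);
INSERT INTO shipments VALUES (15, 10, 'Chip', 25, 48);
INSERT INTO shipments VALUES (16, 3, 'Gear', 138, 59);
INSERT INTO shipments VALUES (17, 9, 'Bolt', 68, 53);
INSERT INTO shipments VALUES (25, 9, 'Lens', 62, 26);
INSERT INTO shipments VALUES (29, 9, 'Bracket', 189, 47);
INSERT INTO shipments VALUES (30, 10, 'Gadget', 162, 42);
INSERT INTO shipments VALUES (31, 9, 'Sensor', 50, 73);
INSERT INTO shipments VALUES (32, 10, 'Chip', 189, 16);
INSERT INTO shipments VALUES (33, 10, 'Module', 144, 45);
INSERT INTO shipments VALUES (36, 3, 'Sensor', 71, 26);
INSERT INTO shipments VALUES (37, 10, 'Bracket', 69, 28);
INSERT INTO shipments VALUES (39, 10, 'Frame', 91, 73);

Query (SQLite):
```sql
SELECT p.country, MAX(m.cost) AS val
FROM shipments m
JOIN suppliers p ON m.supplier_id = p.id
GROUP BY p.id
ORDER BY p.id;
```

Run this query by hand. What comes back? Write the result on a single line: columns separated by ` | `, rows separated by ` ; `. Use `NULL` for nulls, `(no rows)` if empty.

Join each shipments row to its suppliers via supplier_id.
Group joined rows by suppliers.id; compute MAX(m.cost) per group.
  3: ids {16, 36} → MAX(m.cost)=59
  9: ids {14, 17, 25, 29, 31} → MAX(m.cost)=79
  10: ids {6, 15, 30, 32, 33, 37, 39} → MAX(m.cost)=73

UK | 59 ; UK | 79 ; India | 73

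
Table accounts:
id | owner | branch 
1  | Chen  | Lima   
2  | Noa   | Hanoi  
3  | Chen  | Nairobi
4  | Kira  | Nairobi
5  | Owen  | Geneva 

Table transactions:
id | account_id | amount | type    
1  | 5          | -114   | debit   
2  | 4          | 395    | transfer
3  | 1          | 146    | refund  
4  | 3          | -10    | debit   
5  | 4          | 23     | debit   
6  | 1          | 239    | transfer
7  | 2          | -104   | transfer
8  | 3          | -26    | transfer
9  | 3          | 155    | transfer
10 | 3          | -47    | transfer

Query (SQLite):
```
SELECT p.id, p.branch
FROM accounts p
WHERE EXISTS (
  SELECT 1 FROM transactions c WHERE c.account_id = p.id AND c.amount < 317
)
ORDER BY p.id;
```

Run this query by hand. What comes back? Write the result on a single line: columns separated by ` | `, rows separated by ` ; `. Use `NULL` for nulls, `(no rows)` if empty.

1 | Lima ; 2 | Hanoi ; 3 | Nairobi ; 4 | Nairobi ; 5 | Geneva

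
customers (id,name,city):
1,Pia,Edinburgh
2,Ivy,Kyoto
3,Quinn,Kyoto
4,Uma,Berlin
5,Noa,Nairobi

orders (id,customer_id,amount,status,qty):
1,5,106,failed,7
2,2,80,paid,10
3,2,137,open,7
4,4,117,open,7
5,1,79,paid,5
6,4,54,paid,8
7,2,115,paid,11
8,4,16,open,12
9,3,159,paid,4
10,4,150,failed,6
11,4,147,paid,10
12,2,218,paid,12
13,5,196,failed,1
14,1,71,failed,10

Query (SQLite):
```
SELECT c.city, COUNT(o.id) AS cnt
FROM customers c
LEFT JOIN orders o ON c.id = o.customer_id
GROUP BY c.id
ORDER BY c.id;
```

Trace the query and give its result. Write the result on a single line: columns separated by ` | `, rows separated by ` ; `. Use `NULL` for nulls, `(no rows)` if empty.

Edinburgh | 2 ; Kyoto | 4 ; Kyoto | 1 ; Berlin | 5 ; Nairobi | 2

LEFT JOIN keeps every customers row; unmatched ones get NULL for orders columns.
Group by customers.id and compute COUNT(o.id). COUNT(col) of an all-NULL group is 0.
  1: ids {5, 14} → COUNT(o.id)=2
  2: ids {2, 3, 7, 12} → COUNT(o.id)=4
  3: ids {9} → COUNT(o.id)=1
  4: ids {4, 6, 8, 10, 11} → COUNT(o.id)=5
  5: ids {1, 13} → COUNT(o.id)=2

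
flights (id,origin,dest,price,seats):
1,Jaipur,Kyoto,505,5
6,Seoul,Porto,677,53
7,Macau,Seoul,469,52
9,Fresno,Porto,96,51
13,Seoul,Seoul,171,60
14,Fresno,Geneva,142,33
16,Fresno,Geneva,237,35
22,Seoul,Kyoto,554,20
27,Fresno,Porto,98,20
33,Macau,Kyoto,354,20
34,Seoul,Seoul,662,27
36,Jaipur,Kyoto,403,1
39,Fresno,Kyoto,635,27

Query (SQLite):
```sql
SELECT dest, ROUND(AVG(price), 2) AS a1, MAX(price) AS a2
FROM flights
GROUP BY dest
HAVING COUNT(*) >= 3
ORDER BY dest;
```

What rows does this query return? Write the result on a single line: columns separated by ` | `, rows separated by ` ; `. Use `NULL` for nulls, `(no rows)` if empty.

Kyoto | 490.2 | 635 ; Porto | 290.33 | 677 ; Seoul | 434 | 662

Group flights by dest.
Per group compute: ROUND(AVG(price), 2), MAX(price).
HAVING: drop groups with fewer than 3 rows.
  Geneva: ids {14, 16} → ROUND(AVG(price), 2)=189.5, MAX(price)=237
  Kyoto: ids {1, 22, 33, 36, 39} → ROUND(AVG(price), 2)=490.2, MAX(price)=635
  Porto: ids {6, 9, 27} → ROUND(AVG(price), 2)=290.33, MAX(price)=677
  Seoul: ids {7, 13, 34} → ROUND(AVG(price), 2)=434, MAX(price)=662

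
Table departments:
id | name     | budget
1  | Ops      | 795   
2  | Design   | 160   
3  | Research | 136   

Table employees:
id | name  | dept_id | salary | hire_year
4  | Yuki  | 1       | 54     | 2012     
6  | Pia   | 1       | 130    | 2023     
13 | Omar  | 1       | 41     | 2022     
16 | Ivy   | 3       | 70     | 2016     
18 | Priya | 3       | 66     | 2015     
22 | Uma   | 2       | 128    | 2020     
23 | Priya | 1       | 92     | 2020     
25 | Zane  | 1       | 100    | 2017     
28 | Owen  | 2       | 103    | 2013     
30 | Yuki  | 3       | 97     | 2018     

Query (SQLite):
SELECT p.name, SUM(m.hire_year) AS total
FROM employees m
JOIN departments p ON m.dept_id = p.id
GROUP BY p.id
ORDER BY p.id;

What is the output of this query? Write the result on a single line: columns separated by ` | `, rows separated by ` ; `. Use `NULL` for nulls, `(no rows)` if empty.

Join each employees row to its departments via dept_id.
Group joined rows by departments.id; compute SUM(m.hire_year) per group.
  1: ids {4, 6, 13, 23, 25} → SUM(m.hire_year)=10094
  2: ids {22, 28} → SUM(m.hire_year)=4033
  3: ids {16, 18, 30} → SUM(m.hire_year)=6049

Ops | 10094 ; Design | 4033 ; Research | 6049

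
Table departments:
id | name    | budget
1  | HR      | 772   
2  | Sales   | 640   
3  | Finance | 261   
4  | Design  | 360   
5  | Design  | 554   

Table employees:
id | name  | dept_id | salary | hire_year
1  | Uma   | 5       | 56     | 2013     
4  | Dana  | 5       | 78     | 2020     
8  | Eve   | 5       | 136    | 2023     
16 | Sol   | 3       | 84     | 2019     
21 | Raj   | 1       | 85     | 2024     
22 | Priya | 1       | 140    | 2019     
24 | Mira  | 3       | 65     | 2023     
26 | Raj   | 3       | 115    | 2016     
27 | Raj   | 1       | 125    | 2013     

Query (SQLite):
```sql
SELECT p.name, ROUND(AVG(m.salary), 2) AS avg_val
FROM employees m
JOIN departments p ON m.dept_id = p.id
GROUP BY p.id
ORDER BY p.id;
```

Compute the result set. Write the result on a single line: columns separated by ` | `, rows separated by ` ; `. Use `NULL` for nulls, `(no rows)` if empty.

HR | 116.67 ; Finance | 88 ; Design | 90

Join each employees row to its departments via dept_id.
Group joined rows by departments.id; compute ROUND(AVG(m.salary), 2) per group.
  1: ids {21, 22, 27} → ROUND(AVG(m.salary), 2)=116.67
  3: ids {16, 24, 26} → ROUND(AVG(m.salary), 2)=88
  5: ids {1, 4, 8} → ROUND(AVG(m.salary), 2)=90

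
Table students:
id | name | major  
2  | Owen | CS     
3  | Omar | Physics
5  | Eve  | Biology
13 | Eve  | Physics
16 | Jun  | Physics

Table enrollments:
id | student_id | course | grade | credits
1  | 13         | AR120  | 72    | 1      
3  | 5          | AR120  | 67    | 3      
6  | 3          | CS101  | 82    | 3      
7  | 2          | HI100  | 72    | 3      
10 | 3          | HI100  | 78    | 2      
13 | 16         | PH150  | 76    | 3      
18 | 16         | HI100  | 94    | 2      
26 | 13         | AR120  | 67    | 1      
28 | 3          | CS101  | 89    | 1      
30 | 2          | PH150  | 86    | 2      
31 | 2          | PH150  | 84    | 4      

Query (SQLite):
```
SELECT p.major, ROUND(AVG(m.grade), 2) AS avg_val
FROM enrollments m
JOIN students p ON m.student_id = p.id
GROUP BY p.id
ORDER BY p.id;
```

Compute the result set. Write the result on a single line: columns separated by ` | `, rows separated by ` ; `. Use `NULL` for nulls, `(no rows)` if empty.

CS | 80.67 ; Physics | 83 ; Biology | 67 ; Physics | 69.5 ; Physics | 85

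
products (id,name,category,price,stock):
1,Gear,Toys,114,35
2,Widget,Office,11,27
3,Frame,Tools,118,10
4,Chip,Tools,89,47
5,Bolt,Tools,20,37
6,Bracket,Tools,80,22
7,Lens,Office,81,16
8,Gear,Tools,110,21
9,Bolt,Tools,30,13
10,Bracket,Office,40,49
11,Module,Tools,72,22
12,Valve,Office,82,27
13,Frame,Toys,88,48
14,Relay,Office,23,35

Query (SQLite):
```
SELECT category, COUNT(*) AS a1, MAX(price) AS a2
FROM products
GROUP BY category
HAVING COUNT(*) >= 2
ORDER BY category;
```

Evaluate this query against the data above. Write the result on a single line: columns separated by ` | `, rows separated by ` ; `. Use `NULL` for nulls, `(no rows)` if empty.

Group products by category.
Per group compute: COUNT(*), MAX(price).
HAVING: drop groups with fewer than 2 rows.
  Office: ids {2, 7, 10, 12, 14} → COUNT(*)=5, MAX(price)=82
  Tools: ids {3, 4, 5, 6, 8, 9, 11} → COUNT(*)=7, MAX(price)=118
  Toys: ids {1, 13} → COUNT(*)=2, MAX(price)=114

Office | 5 | 82 ; Tools | 7 | 118 ; Toys | 2 | 114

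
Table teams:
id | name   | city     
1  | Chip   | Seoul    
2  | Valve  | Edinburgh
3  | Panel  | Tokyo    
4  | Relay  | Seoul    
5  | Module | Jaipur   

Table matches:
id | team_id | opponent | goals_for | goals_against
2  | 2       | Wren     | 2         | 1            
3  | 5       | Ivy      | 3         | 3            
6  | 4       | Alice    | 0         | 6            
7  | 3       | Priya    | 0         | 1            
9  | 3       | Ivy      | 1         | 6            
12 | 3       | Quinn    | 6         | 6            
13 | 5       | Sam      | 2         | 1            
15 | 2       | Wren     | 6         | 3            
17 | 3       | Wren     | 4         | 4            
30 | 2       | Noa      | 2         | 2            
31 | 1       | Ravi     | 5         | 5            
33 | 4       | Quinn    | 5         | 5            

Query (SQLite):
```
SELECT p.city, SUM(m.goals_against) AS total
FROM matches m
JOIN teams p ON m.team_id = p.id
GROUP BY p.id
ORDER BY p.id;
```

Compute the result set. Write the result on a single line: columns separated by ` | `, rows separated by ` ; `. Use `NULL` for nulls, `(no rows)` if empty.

Join each matches row to its teams via team_id.
Group joined rows by teams.id; compute SUM(m.goals_against) per group.
  1: ids {31} → SUM(m.goals_against)=5
  2: ids {2, 15, 30} → SUM(m.goals_against)=6
  3: ids {7, 9, 12, 17} → SUM(m.goals_against)=17
  4: ids {6, 33} → SUM(m.goals_against)=11
  5: ids {3, 13} → SUM(m.goals_against)=4

Seoul | 5 ; Edinburgh | 6 ; Tokyo | 17 ; Seoul | 11 ; Jaipur | 4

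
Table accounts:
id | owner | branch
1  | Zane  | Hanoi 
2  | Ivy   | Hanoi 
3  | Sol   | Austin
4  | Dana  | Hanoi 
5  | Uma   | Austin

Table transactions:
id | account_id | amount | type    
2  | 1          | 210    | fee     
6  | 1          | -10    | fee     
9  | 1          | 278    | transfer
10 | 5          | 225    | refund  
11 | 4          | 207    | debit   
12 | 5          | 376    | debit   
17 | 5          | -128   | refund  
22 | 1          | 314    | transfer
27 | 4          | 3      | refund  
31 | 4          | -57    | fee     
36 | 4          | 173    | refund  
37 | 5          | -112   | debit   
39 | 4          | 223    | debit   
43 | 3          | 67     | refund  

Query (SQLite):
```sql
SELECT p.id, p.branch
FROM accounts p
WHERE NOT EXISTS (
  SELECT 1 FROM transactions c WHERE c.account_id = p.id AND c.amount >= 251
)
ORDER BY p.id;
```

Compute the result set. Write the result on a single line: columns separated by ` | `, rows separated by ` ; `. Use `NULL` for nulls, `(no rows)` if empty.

For each accounts row, check whether any transactions with matching account_id has amount >= 251.
Keep rows where that is false.

2 | Hanoi ; 3 | Austin ; 4 | Hanoi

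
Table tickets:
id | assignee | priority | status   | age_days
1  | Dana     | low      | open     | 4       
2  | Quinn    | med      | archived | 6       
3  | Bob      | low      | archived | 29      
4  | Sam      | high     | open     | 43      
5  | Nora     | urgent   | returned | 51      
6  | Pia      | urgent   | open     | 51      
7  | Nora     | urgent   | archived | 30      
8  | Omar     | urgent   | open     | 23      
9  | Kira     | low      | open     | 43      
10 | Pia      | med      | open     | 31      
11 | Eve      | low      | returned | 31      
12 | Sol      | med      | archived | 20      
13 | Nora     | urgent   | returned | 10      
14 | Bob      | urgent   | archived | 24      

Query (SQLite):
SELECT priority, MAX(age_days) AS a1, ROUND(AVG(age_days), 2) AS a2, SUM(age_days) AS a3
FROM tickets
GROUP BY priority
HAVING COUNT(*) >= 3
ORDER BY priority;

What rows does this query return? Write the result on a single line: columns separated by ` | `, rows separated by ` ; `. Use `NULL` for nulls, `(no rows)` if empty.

Group tickets by priority.
Per group compute: MAX(age_days), ROUND(AVG(age_days), 2), SUM(age_days).
HAVING: drop groups with fewer than 3 rows.
  high: ids {4} → MAX(age_days)=43, ROUND(AVG(age_days), 2)=43, SUM(age_days)=43
  low: ids {1, 3, 9, 11} → MAX(age_days)=43, ROUND(AVG(age_days), 2)=26.75, SUM(age_days)=107
  med: ids {2, 10, 12} → MAX(age_days)=31, ROUND(AVG(age_days), 2)=19, SUM(age_days)=57
  urgent: ids {5, 6, 7, 8, 13, 14} → MAX(age_days)=51, ROUND(AVG(age_days), 2)=31.5, SUM(age_days)=189

low | 43 | 26.75 | 107 ; med | 31 | 19 | 57 ; urgent | 51 | 31.5 | 189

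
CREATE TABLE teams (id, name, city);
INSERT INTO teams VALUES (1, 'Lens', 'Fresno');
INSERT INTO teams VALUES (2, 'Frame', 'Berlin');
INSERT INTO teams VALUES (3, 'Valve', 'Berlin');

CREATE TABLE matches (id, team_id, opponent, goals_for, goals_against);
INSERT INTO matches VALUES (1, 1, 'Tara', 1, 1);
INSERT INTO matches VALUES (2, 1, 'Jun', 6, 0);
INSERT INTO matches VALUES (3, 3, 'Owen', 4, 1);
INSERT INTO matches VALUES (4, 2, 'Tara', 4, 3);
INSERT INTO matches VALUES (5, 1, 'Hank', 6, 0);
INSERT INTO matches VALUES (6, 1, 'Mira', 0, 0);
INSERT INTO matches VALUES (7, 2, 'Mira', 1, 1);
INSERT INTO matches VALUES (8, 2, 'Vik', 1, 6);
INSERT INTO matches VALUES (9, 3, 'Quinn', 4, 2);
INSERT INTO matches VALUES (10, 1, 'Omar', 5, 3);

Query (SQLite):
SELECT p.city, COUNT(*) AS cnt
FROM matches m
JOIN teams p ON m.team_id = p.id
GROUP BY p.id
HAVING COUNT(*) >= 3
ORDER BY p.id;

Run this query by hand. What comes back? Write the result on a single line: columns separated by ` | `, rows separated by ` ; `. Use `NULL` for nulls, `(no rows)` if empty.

Fresno | 5 ; Berlin | 3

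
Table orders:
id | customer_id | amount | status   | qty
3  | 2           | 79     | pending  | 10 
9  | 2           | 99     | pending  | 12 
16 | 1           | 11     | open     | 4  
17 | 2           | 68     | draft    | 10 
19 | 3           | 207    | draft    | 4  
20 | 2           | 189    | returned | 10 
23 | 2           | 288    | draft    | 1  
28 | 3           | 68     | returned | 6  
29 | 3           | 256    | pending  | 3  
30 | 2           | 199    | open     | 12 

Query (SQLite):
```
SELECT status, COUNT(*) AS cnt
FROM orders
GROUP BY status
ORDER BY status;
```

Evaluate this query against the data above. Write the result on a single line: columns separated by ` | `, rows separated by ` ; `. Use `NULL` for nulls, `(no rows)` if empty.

Partition orders by status; compute COUNT(*) within each group.
  draft: ids {17, 19, 23} → COUNT(*)=3
  open: ids {16, 30} → COUNT(*)=2
  pending: ids {3, 9, 29} → COUNT(*)=3
  returned: ids {20, 28} → COUNT(*)=2

draft | 3 ; open | 2 ; pending | 3 ; returned | 2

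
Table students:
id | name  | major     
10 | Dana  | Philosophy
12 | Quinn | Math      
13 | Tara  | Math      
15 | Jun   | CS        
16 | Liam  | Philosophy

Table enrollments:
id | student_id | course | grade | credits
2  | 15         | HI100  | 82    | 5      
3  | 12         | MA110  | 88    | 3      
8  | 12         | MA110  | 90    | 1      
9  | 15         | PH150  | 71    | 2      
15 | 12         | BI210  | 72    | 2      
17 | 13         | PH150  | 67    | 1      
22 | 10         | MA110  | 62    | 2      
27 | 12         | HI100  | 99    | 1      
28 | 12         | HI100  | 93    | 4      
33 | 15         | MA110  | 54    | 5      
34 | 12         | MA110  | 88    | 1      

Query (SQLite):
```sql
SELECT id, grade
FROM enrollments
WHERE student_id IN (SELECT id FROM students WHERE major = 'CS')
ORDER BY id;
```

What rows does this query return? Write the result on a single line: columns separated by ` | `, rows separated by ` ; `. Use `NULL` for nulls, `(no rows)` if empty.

2 | 82 ; 9 | 71 ; 33 | 54

Inner query: students.id where major = 'CS'.
Outer: keep enrollments rows whose student_id is in that set.
Inner query → {15}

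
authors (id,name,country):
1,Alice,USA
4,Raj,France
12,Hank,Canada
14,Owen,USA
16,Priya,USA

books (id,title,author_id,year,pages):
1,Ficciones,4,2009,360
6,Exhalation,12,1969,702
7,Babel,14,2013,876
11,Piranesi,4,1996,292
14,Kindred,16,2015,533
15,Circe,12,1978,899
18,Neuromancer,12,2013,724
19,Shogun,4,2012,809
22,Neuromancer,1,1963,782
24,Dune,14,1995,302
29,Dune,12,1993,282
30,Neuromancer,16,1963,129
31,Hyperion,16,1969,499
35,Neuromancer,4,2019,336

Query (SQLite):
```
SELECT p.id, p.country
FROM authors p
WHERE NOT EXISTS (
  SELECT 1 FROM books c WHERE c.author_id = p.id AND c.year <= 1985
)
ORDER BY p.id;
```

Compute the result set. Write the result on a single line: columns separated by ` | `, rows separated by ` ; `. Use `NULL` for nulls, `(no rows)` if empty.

4 | France ; 14 | USA

For each authors row, check whether any books with matching author_id has year <= 1985.
Keep rows where that is false.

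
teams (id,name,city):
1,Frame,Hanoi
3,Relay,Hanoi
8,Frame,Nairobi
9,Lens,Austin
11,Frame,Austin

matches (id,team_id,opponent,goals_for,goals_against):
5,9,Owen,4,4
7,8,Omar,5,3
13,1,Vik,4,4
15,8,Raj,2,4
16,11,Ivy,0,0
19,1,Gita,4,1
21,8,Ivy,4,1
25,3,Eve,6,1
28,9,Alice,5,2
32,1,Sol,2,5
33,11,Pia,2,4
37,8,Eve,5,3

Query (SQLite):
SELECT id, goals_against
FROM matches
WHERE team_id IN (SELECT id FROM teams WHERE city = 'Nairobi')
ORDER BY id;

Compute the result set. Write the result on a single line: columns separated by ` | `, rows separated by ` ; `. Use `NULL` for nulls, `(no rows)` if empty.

7 | 3 ; 15 | 4 ; 21 | 1 ; 37 | 3

Inner query: teams.id where city = 'Nairobi'.
Outer: keep matches rows whose team_id is in that set.
Inner query → {8}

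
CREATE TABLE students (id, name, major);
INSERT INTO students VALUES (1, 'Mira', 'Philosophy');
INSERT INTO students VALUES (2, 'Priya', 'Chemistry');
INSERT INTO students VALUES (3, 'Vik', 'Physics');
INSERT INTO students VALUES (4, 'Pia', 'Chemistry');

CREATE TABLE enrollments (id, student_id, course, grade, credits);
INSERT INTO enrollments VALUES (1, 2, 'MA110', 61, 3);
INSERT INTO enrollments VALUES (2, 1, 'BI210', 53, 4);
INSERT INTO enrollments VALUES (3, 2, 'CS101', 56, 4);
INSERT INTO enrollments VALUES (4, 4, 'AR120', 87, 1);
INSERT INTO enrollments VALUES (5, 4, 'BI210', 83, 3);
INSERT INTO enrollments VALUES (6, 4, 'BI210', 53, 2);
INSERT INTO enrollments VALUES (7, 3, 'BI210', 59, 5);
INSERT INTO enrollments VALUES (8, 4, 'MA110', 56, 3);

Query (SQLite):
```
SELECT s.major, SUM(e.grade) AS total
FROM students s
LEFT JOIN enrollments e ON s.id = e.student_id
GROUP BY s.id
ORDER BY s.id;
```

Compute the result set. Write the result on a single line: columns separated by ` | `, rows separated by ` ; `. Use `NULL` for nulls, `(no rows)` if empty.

Philosophy | 53 ; Chemistry | 117 ; Physics | 59 ; Chemistry | 279

LEFT JOIN keeps every students row; unmatched ones get NULL for enrollments columns.
Group by students.id and compute SUM(e.grade). SUM over an all-NULL group is NULL.
  1: ids {2} → SUM(e.grade)=53
  2: ids {1, 3} → SUM(e.grade)=117
  3: ids {7} → SUM(e.grade)=59
  4: ids {4, 5, 6, 8} → SUM(e.grade)=279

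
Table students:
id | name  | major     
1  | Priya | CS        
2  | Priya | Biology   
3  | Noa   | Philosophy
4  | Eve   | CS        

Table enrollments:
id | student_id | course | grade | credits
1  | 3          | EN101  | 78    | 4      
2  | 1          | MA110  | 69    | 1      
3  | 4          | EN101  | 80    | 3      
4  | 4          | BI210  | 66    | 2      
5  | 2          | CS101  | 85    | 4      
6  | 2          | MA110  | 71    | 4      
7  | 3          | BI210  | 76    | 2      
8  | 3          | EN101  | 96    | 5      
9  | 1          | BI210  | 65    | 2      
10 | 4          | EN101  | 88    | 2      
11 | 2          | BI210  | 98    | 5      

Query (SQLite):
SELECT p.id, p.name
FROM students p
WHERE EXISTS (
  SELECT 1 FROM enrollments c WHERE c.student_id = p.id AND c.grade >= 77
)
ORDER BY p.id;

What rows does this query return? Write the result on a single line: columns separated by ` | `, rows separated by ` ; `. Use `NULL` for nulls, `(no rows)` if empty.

2 | Priya ; 3 | Noa ; 4 | Eve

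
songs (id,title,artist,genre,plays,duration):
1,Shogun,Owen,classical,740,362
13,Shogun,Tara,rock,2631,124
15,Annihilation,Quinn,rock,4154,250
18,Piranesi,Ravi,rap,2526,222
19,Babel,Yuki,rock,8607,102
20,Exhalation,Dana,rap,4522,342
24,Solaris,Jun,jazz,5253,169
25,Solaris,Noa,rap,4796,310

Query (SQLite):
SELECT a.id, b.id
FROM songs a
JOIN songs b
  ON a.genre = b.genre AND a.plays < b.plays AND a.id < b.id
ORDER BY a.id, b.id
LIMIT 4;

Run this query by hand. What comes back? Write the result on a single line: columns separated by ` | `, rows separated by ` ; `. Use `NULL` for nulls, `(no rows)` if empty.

13 | 15 ; 13 | 19 ; 15 | 19 ; 18 | 20

Pairs (a,b) with same genre, a.plays < b.plays, a.id < b.id.
genre groups: classical:{1} jazz:{24} rap:{18,20,25} rock:{13,15,19}
Ordered by (a.id, b.id); first 4.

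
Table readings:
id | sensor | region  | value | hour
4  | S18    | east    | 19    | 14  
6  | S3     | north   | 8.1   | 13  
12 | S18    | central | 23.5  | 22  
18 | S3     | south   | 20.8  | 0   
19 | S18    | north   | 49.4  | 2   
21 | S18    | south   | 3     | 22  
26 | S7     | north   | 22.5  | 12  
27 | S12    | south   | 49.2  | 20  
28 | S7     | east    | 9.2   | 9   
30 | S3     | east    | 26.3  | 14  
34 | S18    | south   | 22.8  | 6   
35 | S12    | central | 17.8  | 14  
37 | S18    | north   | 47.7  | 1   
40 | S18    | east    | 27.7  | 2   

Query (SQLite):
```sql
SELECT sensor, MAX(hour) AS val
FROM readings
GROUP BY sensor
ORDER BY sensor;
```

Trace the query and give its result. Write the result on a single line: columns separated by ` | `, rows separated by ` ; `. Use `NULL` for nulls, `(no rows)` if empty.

S12 | 20 ; S18 | 22 ; S3 | 14 ; S7 | 12

Partition readings by sensor; compute MAX(hour) within each group.
  S12: ids {27, 35} → MAX(hour)=20
  S18: ids {4, 12, 19, 21, 34, 37, 40} → MAX(hour)=22
  S3: ids {6, 18, 30} → MAX(hour)=14
  S7: ids {26, 28} → MAX(hour)=12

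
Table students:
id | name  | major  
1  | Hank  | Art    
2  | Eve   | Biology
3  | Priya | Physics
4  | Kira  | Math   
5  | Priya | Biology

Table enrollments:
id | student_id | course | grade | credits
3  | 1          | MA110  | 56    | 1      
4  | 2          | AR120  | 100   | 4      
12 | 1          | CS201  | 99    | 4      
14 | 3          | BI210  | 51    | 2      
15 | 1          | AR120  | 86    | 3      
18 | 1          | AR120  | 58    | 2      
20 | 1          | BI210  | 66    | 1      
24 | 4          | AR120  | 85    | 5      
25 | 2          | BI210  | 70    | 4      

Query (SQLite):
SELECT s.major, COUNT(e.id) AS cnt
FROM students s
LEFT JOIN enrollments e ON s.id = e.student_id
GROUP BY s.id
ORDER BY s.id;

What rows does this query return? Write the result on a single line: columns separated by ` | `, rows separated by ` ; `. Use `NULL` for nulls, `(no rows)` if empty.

Art | 5 ; Biology | 2 ; Physics | 1 ; Math | 1 ; Biology | 0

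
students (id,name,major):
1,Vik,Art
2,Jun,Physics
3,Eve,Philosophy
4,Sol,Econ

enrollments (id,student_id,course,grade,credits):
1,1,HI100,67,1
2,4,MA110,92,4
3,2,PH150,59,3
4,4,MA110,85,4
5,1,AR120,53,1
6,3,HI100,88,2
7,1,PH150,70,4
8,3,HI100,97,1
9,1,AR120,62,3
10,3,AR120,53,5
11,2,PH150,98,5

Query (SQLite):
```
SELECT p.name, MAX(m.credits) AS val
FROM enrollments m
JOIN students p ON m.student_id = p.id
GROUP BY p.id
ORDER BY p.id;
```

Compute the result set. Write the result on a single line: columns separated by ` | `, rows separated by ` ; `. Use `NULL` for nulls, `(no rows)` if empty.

Vik | 4 ; Jun | 5 ; Eve | 5 ; Sol | 4

Join each enrollments row to its students via student_id.
Group joined rows by students.id; compute MAX(m.credits) per group.
  1: ids {1, 5, 7, 9} → MAX(m.credits)=4
  2: ids {3, 11} → MAX(m.credits)=5
  3: ids {6, 8, 10} → MAX(m.credits)=5
  4: ids {2, 4} → MAX(m.credits)=4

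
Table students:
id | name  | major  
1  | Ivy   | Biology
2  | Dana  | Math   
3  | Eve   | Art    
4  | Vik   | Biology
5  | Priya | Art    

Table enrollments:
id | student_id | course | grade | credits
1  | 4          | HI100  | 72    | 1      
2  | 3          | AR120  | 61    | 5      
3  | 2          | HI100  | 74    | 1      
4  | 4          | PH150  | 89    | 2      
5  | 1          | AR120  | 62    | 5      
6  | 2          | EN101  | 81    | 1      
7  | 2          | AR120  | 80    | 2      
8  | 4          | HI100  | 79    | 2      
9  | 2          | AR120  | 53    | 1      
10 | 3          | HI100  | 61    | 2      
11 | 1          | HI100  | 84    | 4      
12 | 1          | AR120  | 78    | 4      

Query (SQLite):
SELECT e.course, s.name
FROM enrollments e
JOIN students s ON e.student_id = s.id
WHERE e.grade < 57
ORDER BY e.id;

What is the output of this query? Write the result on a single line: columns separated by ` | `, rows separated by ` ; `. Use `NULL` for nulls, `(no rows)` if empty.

Each enrollments row matches the students row where student_id = students.id.
Then keep rows with e.grade < 57.

AR120 | Dana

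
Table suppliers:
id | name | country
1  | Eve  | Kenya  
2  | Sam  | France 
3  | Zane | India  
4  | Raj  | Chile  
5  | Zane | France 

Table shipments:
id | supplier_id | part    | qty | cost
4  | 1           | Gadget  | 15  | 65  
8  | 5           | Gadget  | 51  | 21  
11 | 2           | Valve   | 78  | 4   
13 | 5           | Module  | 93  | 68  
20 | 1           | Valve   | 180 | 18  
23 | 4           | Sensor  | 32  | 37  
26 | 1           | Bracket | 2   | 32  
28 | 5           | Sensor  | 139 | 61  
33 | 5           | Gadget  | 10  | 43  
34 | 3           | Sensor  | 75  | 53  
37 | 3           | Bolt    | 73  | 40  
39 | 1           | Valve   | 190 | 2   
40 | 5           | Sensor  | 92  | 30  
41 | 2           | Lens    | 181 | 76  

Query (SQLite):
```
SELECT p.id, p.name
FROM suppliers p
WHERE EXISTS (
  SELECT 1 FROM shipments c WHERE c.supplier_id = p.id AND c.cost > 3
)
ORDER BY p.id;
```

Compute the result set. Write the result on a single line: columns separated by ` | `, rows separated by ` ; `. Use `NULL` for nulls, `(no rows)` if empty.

1 | Eve ; 2 | Sam ; 3 | Zane ; 4 | Raj ; 5 | Zane

For each suppliers row, check whether any shipments with matching supplier_id has cost > 3.
Keep rows where that is true.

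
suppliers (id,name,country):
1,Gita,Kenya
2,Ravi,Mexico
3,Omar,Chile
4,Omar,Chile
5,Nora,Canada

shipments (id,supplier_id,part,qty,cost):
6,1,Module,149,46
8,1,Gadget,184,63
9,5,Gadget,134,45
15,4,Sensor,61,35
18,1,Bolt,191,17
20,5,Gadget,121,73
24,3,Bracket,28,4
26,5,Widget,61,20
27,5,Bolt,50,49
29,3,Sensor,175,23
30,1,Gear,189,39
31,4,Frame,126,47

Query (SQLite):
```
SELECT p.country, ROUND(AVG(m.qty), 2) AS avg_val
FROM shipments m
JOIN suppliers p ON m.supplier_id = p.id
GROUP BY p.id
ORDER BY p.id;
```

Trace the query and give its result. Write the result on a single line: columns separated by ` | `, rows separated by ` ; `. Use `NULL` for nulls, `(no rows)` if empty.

Join each shipments row to its suppliers via supplier_id.
Group joined rows by suppliers.id; compute ROUND(AVG(m.qty), 2) per group.
  1: ids {6, 8, 18, 30} → ROUND(AVG(m.qty), 2)=178.25
  3: ids {24, 29} → ROUND(AVG(m.qty), 2)=101.5
  4: ids {15, 31} → ROUND(AVG(m.qty), 2)=93.5
  5: ids {9, 20, 26, 27} → ROUND(AVG(m.qty), 2)=91.5

Kenya | 178.25 ; Chile | 101.5 ; Chile | 93.5 ; Canada | 91.5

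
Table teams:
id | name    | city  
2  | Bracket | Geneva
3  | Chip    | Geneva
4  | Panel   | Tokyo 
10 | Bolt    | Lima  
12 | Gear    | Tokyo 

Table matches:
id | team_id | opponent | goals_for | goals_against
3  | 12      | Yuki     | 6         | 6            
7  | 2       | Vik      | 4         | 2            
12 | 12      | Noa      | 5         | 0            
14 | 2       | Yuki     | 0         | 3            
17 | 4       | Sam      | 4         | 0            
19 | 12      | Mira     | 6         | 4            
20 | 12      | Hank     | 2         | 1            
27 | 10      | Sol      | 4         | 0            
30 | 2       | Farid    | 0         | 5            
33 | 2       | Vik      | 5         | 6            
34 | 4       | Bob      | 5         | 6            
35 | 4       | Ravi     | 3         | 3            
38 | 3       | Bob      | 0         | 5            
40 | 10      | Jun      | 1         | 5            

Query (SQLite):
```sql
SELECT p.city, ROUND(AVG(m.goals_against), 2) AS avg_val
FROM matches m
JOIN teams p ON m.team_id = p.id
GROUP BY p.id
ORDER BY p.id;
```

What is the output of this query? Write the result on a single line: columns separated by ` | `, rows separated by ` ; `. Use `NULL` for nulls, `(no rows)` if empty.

Join each matches row to its teams via team_id.
Group joined rows by teams.id; compute ROUND(AVG(m.goals_against), 2) per group.
  2: ids {7, 14, 30, 33} → ROUND(AVG(m.goals_against), 2)=4
  3: ids {38} → ROUND(AVG(m.goals_against), 2)=5
  4: ids {17, 34, 35} → ROUND(AVG(m.goals_against), 2)=3
  10: ids {27, 40} → ROUND(AVG(m.goals_against), 2)=2.5
  12: ids {3, 12, 19, 20} → ROUND(AVG(m.goals_against), 2)=2.75

Geneva | 4 ; Geneva | 5 ; Tokyo | 3 ; Lima | 2.5 ; Tokyo | 2.75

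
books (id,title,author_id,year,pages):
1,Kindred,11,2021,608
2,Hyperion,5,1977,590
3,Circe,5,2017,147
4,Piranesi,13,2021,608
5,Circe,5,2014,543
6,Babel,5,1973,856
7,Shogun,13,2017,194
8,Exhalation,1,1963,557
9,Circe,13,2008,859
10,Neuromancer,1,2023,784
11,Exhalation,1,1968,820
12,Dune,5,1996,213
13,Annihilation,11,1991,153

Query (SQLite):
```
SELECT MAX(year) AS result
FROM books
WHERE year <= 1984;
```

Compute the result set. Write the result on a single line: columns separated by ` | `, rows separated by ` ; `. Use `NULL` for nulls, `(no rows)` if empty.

Rows where year <= 1984 → year values: [1977, 1973, 1963, 1968].
MAX of non-NULL values = 1977.

1977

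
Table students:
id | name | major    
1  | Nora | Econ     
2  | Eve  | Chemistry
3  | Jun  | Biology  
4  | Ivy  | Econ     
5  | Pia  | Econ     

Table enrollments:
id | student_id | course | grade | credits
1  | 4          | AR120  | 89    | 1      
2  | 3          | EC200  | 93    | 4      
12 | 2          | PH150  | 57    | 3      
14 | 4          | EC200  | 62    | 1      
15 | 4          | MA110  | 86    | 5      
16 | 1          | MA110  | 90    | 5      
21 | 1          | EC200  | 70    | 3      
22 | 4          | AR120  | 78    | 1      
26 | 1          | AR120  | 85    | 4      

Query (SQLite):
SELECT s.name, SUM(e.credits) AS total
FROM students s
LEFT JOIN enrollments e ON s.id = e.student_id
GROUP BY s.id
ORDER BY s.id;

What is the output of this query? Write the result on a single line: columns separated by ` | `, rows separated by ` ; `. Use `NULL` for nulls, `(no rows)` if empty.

LEFT JOIN keeps every students row; unmatched ones get NULL for enrollments columns.
Group by students.id and compute SUM(e.credits). SUM over an all-NULL group is NULL.
  1: ids {16, 21, 26} → SUM(e.credits)=12
  2: ids {12} → SUM(e.credits)=3
  3: ids {2} → SUM(e.credits)=4
  4: ids {1, 14, 15, 22} → SUM(e.credits)=8
  5: ids {—} → SUM(e.credits)=NULL

Nora | 12 ; Eve | 3 ; Jun | 4 ; Ivy | 8 ; Pia | NULL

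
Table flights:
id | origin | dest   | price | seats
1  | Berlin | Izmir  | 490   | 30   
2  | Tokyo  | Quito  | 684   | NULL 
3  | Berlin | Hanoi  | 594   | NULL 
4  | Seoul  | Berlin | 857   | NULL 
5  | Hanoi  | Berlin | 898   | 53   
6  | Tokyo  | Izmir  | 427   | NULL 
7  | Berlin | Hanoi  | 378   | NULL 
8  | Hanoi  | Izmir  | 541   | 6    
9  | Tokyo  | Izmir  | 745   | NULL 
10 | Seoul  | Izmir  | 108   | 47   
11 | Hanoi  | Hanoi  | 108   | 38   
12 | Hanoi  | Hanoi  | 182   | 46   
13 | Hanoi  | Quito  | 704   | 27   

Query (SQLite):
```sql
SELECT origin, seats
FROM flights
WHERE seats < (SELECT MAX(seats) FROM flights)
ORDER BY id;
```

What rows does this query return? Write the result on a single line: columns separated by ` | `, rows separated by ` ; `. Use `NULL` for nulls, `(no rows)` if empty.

Scalar subquery: MAX(seats) over all flights rows = 53.
Keep rows where seats < that value.

Berlin | 30 ; Hanoi | 6 ; Seoul | 47 ; Hanoi | 38 ; Hanoi | 46 ; Hanoi | 27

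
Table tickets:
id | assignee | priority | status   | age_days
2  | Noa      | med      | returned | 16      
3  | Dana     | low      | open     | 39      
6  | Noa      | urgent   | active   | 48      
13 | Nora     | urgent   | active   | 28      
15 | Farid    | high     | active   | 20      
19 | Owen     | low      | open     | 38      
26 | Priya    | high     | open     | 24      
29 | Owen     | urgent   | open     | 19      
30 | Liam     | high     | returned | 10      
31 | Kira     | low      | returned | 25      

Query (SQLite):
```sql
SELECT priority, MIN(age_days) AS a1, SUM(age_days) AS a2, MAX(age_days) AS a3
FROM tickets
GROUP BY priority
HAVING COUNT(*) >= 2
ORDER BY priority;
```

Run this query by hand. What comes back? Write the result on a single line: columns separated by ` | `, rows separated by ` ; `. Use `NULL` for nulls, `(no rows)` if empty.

Group tickets by priority.
Per group compute: MIN(age_days), SUM(age_days), MAX(age_days).
HAVING: drop groups with fewer than 2 rows.
  high: ids {15, 26, 30} → MIN(age_days)=10, SUM(age_days)=54, MAX(age_days)=24
  low: ids {3, 19, 31} → MIN(age_days)=25, SUM(age_days)=102, MAX(age_days)=39
  med: ids {2} → MIN(age_days)=16, SUM(age_days)=16, MAX(age_days)=16
  urgent: ids {6, 13, 29} → MIN(age_days)=19, SUM(age_days)=95, MAX(age_days)=48

high | 10 | 54 | 24 ; low | 25 | 102 | 39 ; urgent | 19 | 95 | 48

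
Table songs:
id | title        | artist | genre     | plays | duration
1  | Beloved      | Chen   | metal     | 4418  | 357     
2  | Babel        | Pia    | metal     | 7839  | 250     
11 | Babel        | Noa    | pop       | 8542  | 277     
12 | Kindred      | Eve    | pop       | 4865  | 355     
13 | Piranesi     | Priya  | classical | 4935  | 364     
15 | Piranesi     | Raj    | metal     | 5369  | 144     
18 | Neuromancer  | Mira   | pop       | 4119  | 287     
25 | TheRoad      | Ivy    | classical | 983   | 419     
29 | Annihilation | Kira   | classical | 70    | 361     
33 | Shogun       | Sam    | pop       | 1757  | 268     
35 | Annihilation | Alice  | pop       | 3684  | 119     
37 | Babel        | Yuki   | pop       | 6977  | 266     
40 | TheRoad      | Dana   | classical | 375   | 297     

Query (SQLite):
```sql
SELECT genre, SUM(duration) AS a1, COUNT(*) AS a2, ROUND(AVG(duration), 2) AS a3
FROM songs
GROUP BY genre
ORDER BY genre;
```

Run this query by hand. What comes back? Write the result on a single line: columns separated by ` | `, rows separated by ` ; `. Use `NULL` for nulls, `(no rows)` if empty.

Group songs by genre.
Per group compute: SUM(duration), COUNT(*), ROUND(AVG(duration), 2).
  classical: ids {13, 25, 29, 40} → SUM(duration)=1441, COUNT(*)=4, ROUND(AVG(duration), 2)=360.25
  metal: ids {1, 2, 15} → SUM(duration)=751, COUNT(*)=3, ROUND(AVG(duration), 2)=250.33
  pop: ids {11, 12, 18, 33, 35, 37} → SUM(duration)=1572, COUNT(*)=6, ROUND(AVG(duration), 2)=262

classical | 1441 | 4 | 360.25 ; metal | 751 | 3 | 250.33 ; pop | 1572 | 6 | 262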